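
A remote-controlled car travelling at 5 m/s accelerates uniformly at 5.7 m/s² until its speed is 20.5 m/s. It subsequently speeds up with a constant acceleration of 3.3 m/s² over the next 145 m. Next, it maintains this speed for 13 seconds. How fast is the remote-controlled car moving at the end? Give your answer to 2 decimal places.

Phase 1 (accelerating): v₀ = 5.00 m/s, a = 5.7 m/s².
v = v₀ + at → t = (20.5 − 5.00) / 5.7 = 2.72 s
v² = v₀² + 2aΔx → Δx = (20.5² − 5.00²)/(2·5.7) = 34.7 m

Phase 2 (accelerating): v₀ = 20.5 m/s, a = 3.3 m/s².
v² = v₀² + 2aΔx = 20.5² + 2·3.3·145 = 1380 → v = 37.1 m/s
t = (v − v₀)/a = (37.1 − 20.5)/3.3 = 5.03 s

Phase 3 (constant speed): v₀ = 37.1 m/s, a = 0 m/s².
v = v₀ + at = 37.1 + (0)(13) = 37.1 m/s
Δx = v₀t + ½at² = 37.1·13 + 0.5·0·13² = 482 m
Final speed = 37.1 m/s

37.11 m/s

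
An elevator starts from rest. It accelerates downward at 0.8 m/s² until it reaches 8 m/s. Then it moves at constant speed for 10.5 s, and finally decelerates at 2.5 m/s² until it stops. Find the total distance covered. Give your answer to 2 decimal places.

136.80 m

Phase 1 (accelerating): v₀ = 0 m/s, a = 0.8 m/s².
v = v₀ + at → t = (8 − 0) / 0.8 = 10.0 s
v² = v₀² + 2aΔx → Δx = (8² − 0²)/(2·0.8) = 40.0 m

Phase 2 (constant speed): v₀ = 8.00 m/s, a = 0 m/s².
v = v₀ + at = 8.00 + (0)(10.5) = 8.00 m/s
Δx = v₀t + ½at² = 8.00·10.5 + 0.5·0·10.5² = 84.0 m

Phase 3 (decelerating): v₀ = 8.00 m/s, a = -2.5 m/s².
v = v₀ + at → t = (0 − 8.00) / -2.5 = 3.20 s
v² = v₀² + 2aΔx → Δx = (0² − 8.00²)/(2·-2.5) = 12.8 m
Total distance = 40.0 + 84.0 + 12.8 = 137 m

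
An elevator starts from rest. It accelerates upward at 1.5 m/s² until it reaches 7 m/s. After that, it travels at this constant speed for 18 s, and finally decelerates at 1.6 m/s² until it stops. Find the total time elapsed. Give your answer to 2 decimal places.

Phase 1 (accelerating): v₀ = 0 m/s, a = 1.5 m/s².
v = v₀ + at → t = (7 − 0) / 1.5 = 4.67 s
v² = v₀² + 2aΔx → Δx = (7² − 0²)/(2·1.5) = 16.3 m

Phase 2 (constant speed): v₀ = 7.00 m/s, a = 0 m/s².
v = v₀ + at = 7.00 + (0)(18) = 7.00 m/s
Δx = v₀t + ½at² = 7.00·18 + 0.5·0·18² = 126 m

Phase 3 (decelerating): v₀ = 7.00 m/s, a = -1.6 m/s².
v = v₀ + at → t = (0 − 7.00) / -1.6 = 4.38 s
v² = v₀² + 2aΔx → Δx = (0² − 7.00²)/(2·-1.6) = 15.3 m
Total time = 4.67 + 18.0 + 4.38 = 27.0 s

27.04 s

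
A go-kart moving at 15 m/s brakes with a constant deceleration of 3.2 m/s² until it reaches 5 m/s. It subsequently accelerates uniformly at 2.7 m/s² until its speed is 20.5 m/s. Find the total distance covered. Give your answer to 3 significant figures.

Phase 1 (decelerating): v₀ = 15.0 m/s, a = -3.2 m/s².
v = v₀ + at → t = (5 − 15.0) / -3.2 = 3.12 s
v² = v₀² + 2aΔx → Δx = (5² − 15.0²)/(2·-3.2) = 31.2 m

Phase 2 (accelerating): v₀ = 5.00 m/s, a = 2.7 m/s².
v = v₀ + at → t = (20.5 − 5.00) / 2.7 = 5.74 s
v² = v₀² + 2aΔx → Δx = (20.5² − 5.00²)/(2·2.7) = 73.2 m
Total distance = 31.2 + 73.2 = 104 m

104 m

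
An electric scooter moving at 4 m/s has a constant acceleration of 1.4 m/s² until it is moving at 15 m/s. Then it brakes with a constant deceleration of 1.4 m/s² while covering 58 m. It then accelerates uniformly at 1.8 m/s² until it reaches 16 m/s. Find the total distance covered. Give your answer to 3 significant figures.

Phase 1 (accelerating): v₀ = 4.00 m/s, a = 1.4 m/s².
v = v₀ + at → t = (15 − 4.00) / 1.4 = 7.86 s
v² = v₀² + 2aΔx → Δx = (15² − 4.00²)/(2·1.4) = 74.6 m

Phase 2 (decelerating): v₀ = 15.0 m/s, a = -1.4 m/s².
v² = v₀² + 2aΔx = 15.0² + 2·-1.4·58 = 62.6 → v = 7.91 m/s
t = (v − v₀)/a = (7.91 − 15.0)/-1.4 = 5.06 s

Phase 3 (accelerating): v₀ = 7.91 m/s, a = 1.8 m/s².
v = v₀ + at → t = (16 − 7.91) / 1.8 = 4.49 s
v² = v₀² + 2aΔx → Δx = (16² − 7.91²)/(2·1.8) = 53.7 m
Total distance = 74.6 + 58.0 + 53.7 = 186 m

186 m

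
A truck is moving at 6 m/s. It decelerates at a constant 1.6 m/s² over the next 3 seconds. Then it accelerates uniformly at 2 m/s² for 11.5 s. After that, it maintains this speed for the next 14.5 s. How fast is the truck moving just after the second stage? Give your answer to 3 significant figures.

Phase 1 (decelerating): v₀ = 6.00 m/s, a = -1.6 m/s².
v = v₀ + at = 6.00 + (-1.6)(3) = 1.20 m/s
Δx = v₀t + ½at² = 6.00·3 + 0.5·-1.6·3² = 10.8 m

Phase 2 (accelerating): v₀ = 1.20 m/s, a = 2 m/s².
v = v₀ + at = 1.20 + (2)(11.5) = 24.2 m/s
Δx = v₀t + ½at² = 1.20·11.5 + 0.5·2·11.5² = 146 m
Speed at end of phase 2 = 24.2 m/s

24.2 m/s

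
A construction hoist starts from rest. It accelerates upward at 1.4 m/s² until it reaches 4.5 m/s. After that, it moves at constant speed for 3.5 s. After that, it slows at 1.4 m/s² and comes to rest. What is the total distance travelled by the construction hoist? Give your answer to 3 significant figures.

Phase 1 (accelerating): v₀ = 0 m/s, a = 1.4 m/s².
v = v₀ + at → t = (4.5 − 0) / 1.4 = 3.21 s
v² = v₀² + 2aΔx → Δx = (4.5² − 0²)/(2·1.4) = 7.23 m

Phase 2 (constant speed): v₀ = 4.50 m/s, a = 0 m/s².
v = v₀ + at = 4.50 + (0)(3.5) = 4.50 m/s
Δx = v₀t + ½at² = 4.50·3.5 + 0.5·0·3.5² = 15.8 m

Phase 3 (decelerating): v₀ = 4.50 m/s, a = -1.4 m/s².
v = v₀ + at → t = (0 − 4.50) / -1.4 = 3.21 s
v² = v₀² + 2aΔx → Δx = (0² − 4.50²)/(2·-1.4) = 7.23 m
Total distance = 7.23 + 15.8 + 7.23 = 30.2 m

30.2 m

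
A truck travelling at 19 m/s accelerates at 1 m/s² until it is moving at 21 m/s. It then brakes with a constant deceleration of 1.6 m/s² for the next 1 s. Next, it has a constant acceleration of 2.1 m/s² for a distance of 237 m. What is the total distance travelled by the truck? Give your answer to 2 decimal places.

Phase 1 (accelerating): v₀ = 19.0 m/s, a = 1 m/s².
v = v₀ + at → t = (21 − 19.0) / 1 = 2.00 s
v² = v₀² + 2aΔx → Δx = (21² − 19.0²)/(2·1) = 40.0 m

Phase 2 (decelerating): v₀ = 21.0 m/s, a = -1.6 m/s².
v = v₀ + at = 21.0 + (-1.6)(1) = 19.4 m/s
Δx = v₀t + ½at² = 21.0·1 + 0.5·-1.6·1² = 20.2 m

Phase 3 (accelerating): v₀ = 19.4 m/s, a = 2.1 m/s².
v² = v₀² + 2aΔx = 19.4² + 2·2.1·237 = 1370 → v = 37.0 m/s
t = (v − v₀)/a = (37.0 − 19.4)/2.1 = 8.40 s
Total distance = 40.0 + 20.2 + 237 = 297 m

297.20 m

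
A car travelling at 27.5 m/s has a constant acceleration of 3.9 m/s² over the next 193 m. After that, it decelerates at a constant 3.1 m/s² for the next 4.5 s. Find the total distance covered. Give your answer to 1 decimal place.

Phase 1 (accelerating): v₀ = 27.5 m/s, a = 3.9 m/s².
v² = v₀² + 2aΔx = 27.5² + 2·3.9·193 = 2260 → v = 47.6 m/s
t = (v − v₀)/a = (47.6 − 27.5)/3.9 = 5.14 s

Phase 2 (decelerating): v₀ = 47.6 m/s, a = -3.1 m/s².
v = v₀ + at = 47.6 + (-3.1)(4.5) = 33.6 m/s
Δx = v₀t + ½at² = 47.6·4.5 + 0.5·-3.1·4.5² = 183 m
Total distance = 193 + 183 = 376 m

375.6 m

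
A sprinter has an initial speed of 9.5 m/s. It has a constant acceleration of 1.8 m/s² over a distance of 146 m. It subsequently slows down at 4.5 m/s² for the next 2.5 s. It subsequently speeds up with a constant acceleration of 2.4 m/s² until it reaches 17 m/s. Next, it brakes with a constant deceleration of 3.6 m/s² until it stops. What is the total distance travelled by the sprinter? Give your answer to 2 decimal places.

255.98 m

Phase 1 (accelerating): v₀ = 9.50 m/s, a = 1.8 m/s².
v² = v₀² + 2aΔx = 9.50² + 2·1.8·146 = 616 → v = 24.8 m/s
t = (v − v₀)/a = (24.8 − 9.50)/1.8 = 8.51 s

Phase 2 (decelerating): v₀ = 24.8 m/s, a = -4.5 m/s².
v = v₀ + at = 24.8 + (-4.5)(2.5) = 13.6 m/s
Δx = v₀t + ½at² = 24.8·2.5 + 0.5·-4.5·2.5² = 48.0 m

Phase 3 (accelerating): v₀ = 13.6 m/s, a = 2.4 m/s².
v = v₀ + at → t = (17 − 13.6) / 2.4 = 1.43 s
v² = v₀² + 2aΔx → Δx = (17² − 13.6²)/(2·2.4) = 21.9 m

Phase 4 (decelerating): v₀ = 17.0 m/s, a = -3.6 m/s².
v = v₀ + at → t = (0 − 17.0) / -3.6 = 4.72 s
v² = v₀² + 2aΔx → Δx = (0² − 17.0²)/(2·-3.6) = 40.1 m
Total distance = 146 + 48.0 + 21.9 + 40.1 = 256 m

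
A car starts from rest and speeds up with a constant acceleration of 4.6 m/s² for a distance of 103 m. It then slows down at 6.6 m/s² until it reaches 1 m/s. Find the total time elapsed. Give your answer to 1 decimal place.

Phase 1 (accelerating): v₀ = 0 m/s, a = 4.6 m/s².
v² = v₀² + 2aΔx = 0² + 2·4.6·103 = 948 → v = 30.8 m/s
t = (v − v₀)/a = (30.8 − 0)/4.6 = 6.69 s

Phase 2 (decelerating): v₀ = 30.8 m/s, a = -6.6 m/s².
v = v₀ + at → t = (1 − 30.8) / -6.6 = 4.51 s
v² = v₀² + 2aΔx → Δx = (1² − 30.8²)/(2·-6.6) = 71.7 m
Total time = 6.69 + 4.51 = 11.2 s

11.2 s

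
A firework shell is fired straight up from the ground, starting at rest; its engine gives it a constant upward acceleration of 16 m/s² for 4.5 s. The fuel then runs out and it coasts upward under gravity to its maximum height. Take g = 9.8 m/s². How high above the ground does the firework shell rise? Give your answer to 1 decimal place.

Phase 1 (powered ascent): v₀ = 0 m/s, a = 16 m/s².
v = v₀ + at = 0 + (16)(4.5) = 72.0 m/s
Δx = v₀t + ½at² = 0·4.5 + 0.5·16·4.5² = 162 m

Phase 2 (coasting upward): v₀ = 72.0 m/s, a = -9.8 m/s².
v = v₀ + at → t = (0 − 72.0) / -9.8 = 7.35 s
v² = v₀² + 2aΔx → Δx = (0² − 72.0²)/(2·-9.8) = 264 m
Maximum height = 162 + 264 = 426 m

426.5 m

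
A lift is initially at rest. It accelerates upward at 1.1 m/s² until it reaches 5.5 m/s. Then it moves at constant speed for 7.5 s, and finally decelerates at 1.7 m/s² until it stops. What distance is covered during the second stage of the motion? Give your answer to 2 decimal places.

Phase 1 (accelerating): v₀ = 0 m/s, a = 1.1 m/s².
v = v₀ + at → t = (5.5 − 0) / 1.1 = 5.00 s
v² = v₀² + 2aΔx → Δx = (5.5² − 0²)/(2·1.1) = 13.7 m

Phase 2 (constant speed): v₀ = 5.50 m/s, a = 0 m/s².
v = v₀ + at = 5.50 + (0)(7.5) = 5.50 m/s
Δx = v₀t + ½at² = 5.50·7.5 + 0.5·0·7.5² = 41.2 m
Distance in phase 2 = 41.2 m

41.25 m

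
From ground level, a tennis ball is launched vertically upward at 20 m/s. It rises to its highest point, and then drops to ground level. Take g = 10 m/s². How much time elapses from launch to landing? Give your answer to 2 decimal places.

4.00 s

Phase 1 (rising): v₀ = 20.0 m/s, a = -10 m/s².
v = v₀ + at → t = (0 − 20.0) / -10 = 2.00 s
v² = v₀² + 2aΔx → Δx = (0² − 20.0²)/(2·-10) = 20.0 m

Phase 2 (falling): v₀ = 0 m/s, a = -10 m/s².
Falls 20.0 m from rest: t = √(2·20.0/10) = 2.00 s; v = g·t = 20.0 m/s.
Total time = 2.00 + 2.00 = 4.00 s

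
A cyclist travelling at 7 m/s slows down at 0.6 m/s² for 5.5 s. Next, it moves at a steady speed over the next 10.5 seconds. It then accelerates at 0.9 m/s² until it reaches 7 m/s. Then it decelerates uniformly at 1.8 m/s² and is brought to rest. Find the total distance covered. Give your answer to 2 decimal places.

101.50 m

Phase 1 (decelerating): v₀ = 7.00 m/s, a = -0.6 m/s².
v = v₀ + at = 7.00 + (-0.6)(5.5) = 3.70 m/s
Δx = v₀t + ½at² = 7.00·5.5 + 0.5·-0.6·5.5² = 29.4 m

Phase 2 (constant speed): v₀ = 3.70 m/s, a = 0 m/s².
v = v₀ + at = 3.70 + (0)(10.5) = 3.70 m/s
Δx = v₀t + ½at² = 3.70·10.5 + 0.5·0·10.5² = 38.9 m

Phase 3 (accelerating): v₀ = 3.70 m/s, a = 0.9 m/s².
v = v₀ + at → t = (7 − 3.70) / 0.9 = 3.67 s
v² = v₀² + 2aΔx → Δx = (7² − 3.70²)/(2·0.9) = 19.6 m

Phase 4 (decelerating): v₀ = 7.00 m/s, a = -1.8 m/s².
v = v₀ + at → t = (0 − 7.00) / -1.8 = 3.89 s
v² = v₀² + 2aΔx → Δx = (0² − 7.00²)/(2·-1.8) = 13.6 m
Total distance = 29.4 + 38.9 + 19.6 + 13.6 = 102 m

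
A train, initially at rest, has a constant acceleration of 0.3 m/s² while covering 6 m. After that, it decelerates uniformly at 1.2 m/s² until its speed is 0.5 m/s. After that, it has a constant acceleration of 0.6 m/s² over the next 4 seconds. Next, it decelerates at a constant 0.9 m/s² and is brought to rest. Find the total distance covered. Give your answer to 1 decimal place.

Phase 1 (accelerating): v₀ = 0 m/s, a = 0.3 m/s².
v² = v₀² + 2aΔx = 0² + 2·0.3·6 = 3.60 → v = 1.90 m/s
t = (v − v₀)/a = (1.90 − 0)/0.3 = 6.32 s

Phase 2 (decelerating): v₀ = 1.90 m/s, a = -1.2 m/s².
v = v₀ + at → t = (0.5 − 1.90) / -1.2 = 1.16 s
v² = v₀² + 2aΔx → Δx = (0.5² − 1.90²)/(2·-1.2) = 1.40 m

Phase 3 (accelerating): v₀ = 0.500 m/s, a = 0.6 m/s².
v = v₀ + at = 0.500 + (0.6)(4) = 2.90 m/s
Δx = v₀t + ½at² = 0.500·4 + 0.5·0.6·4² = 6.80 m

Phase 4 (decelerating): v₀ = 2.90 m/s, a = -0.9 m/s².
v = v₀ + at → t = (0 − 2.90) / -0.9 = 3.22 s
v² = v₀² + 2aΔx → Δx = (0² − 2.90²)/(2·-0.9) = 4.67 m
Total distance = 6.00 + 1.40 + 6.80 + 4.67 = 18.9 m

18.9 m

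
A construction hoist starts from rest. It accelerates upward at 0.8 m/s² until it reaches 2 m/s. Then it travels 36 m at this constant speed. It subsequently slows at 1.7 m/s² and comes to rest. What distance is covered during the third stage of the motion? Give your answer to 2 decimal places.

Phase 1 (accelerating): v₀ = 0 m/s, a = 0.8 m/s².
v = v₀ + at → t = (2 − 0) / 0.8 = 2.50 s
v² = v₀² + 2aΔx → Δx = (2² − 0²)/(2·0.8) = 2.50 m

Phase 2 (constant speed): v₀ = 2.00 m/s, a = 0 m/s².
Constant speed: t = d/v = 36/2.00 = 18.0 s

Phase 3 (decelerating): v₀ = 2.00 m/s, a = -1.7 m/s².
v = v₀ + at → t = (0 − 2.00) / -1.7 = 1.18 s
v² = v₀² + 2aΔx → Δx = (0² − 2.00²)/(2·-1.7) = 1.18 m
Distance in phase 3 = 1.18 m

1.18 m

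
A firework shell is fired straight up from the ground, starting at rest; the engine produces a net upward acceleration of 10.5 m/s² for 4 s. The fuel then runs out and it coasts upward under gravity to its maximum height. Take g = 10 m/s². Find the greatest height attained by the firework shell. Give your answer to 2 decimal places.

172.20 m

Phase 1 (powered ascent): v₀ = 0 m/s, a = 10.5 m/s².
v = v₀ + at = 0 + (10.5)(4) = 42.0 m/s
Δx = v₀t + ½at² = 0·4 + 0.5·10.5·4² = 84.0 m

Phase 2 (coasting upward): v₀ = 42.0 m/s, a = -10 m/s².
v = v₀ + at → t = (0 − 42.0) / -10 = 4.20 s
v² = v₀² + 2aΔx → Δx = (0² − 42.0²)/(2·-10) = 88.2 m
Maximum height = 84.0 + 88.2 = 172 m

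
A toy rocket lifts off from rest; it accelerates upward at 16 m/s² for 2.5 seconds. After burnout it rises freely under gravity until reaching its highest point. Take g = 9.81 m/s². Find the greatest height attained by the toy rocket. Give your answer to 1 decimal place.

Phase 1 (powered ascent): v₀ = 0 m/s, a = 16 m/s².
v = v₀ + at = 0 + (16)(2.5) = 40.0 m/s
Δx = v₀t + ½at² = 0·2.5 + 0.5·16·2.5² = 50.0 m

Phase 2 (coasting upward): v₀ = 40.0 m/s, a = -9.81 m/s².
v = v₀ + at → t = (0 − 40.0) / -9.81 = 4.08 s
v² = v₀² + 2aΔx → Δx = (0² − 40.0²)/(2·-9.81) = 81.5 m
Maximum height = 50.0 + 81.5 = 132 m

131.5 m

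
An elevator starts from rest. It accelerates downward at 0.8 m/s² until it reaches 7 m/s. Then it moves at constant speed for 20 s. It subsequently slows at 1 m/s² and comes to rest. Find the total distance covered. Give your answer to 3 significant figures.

Phase 1 (accelerating): v₀ = 0 m/s, a = 0.8 m/s².
v = v₀ + at → t = (7 − 0) / 0.8 = 8.75 s
v² = v₀² + 2aΔx → Δx = (7² − 0²)/(2·0.8) = 30.6 m

Phase 2 (constant speed): v₀ = 7.00 m/s, a = 0 m/s².
v = v₀ + at = 7.00 + (0)(20) = 7.00 m/s
Δx = v₀t + ½at² = 7.00·20 + 0.5·0·20² = 140 m

Phase 3 (decelerating): v₀ = 7.00 m/s, a = -1 m/s².
v = v₀ + at → t = (0 − 7.00) / -1 = 7.00 s
v² = v₀² + 2aΔx → Δx = (0² − 7.00²)/(2·-1) = 24.5 m
Total distance = 30.6 + 140 + 24.5 = 195 m

195 m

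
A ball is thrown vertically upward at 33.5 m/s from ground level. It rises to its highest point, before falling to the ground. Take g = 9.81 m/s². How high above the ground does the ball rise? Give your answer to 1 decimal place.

57.2 m

Phase 1 (rising): v₀ = 33.5 m/s, a = -9.81 m/s².
v = v₀ + at → t = (0 − 33.5) / -9.81 = 3.41 s
v² = v₀² + 2aΔx → Δx = (0² − 33.5²)/(2·-9.81) = 57.2 m
Maximum height = 57.2 m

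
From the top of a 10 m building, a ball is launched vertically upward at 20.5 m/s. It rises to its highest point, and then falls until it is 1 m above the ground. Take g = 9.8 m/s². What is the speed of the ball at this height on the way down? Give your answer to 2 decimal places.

24.43 m/s

Phase 1 (rising): v₀ = 20.5 m/s, a = -9.8 m/s².
v = v₀ + at → t = (0 − 20.5) / -9.8 = 2.09 s
v² = v₀² + 2aΔx → Δx = (0² − 20.5²)/(2·-9.8) = 21.4 m

Phase 2 (falling): v₀ = 0 m/s, a = -9.8 m/s².
Falls 30.4 m from rest: t = √(2·30.4/9.8) = 2.49 s; v = g·t = 24.4 m/s.
Final speed = 24.4 m/s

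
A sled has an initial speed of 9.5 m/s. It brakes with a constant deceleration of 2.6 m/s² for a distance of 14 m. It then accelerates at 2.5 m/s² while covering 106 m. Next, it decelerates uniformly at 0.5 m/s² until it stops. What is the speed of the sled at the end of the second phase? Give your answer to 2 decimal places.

Phase 1 (decelerating): v₀ = 9.50 m/s, a = -2.6 m/s².
v² = v₀² + 2aΔx = 9.50² + 2·-2.6·14 = 17.5 → v = 4.18 m/s
t = (v − v₀)/a = (4.18 − 9.50)/-2.6 = 2.05 s

Phase 2 (accelerating): v₀ = 4.18 m/s, a = 2.5 m/s².
v² = v₀² + 2aΔx = 4.18² + 2·2.5·106 = 547 → v = 23.4 m/s
t = (v − v₀)/a = (23.4 − 4.18)/2.5 = 7.69 s
Speed at end of phase 2 = 23.4 m/s

23.40 m/s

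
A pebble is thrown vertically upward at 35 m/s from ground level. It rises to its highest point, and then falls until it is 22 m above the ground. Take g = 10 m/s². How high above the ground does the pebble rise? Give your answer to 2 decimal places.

61.25 m

Phase 1 (rising): v₀ = 35.0 m/s, a = -10 m/s².
v = v₀ + at → t = (0 − 35.0) / -10 = 3.50 s
v² = v₀² + 2aΔx → Δx = (0² − 35.0²)/(2·-10) = 61.2 m
Maximum height = 61.2 m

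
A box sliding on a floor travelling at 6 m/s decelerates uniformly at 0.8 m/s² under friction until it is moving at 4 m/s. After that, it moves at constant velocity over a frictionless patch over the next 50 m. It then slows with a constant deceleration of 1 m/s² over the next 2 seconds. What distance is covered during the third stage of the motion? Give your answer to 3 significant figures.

Phase 1 (decelerating): v₀ = 6.00 m/s, a = -0.8 m/s².
v = v₀ + at → t = (4 − 6.00) / -0.8 = 2.50 s
v² = v₀² + 2aΔx → Δx = (4² − 6.00²)/(2·-0.8) = 12.5 m

Phase 2 (constant speed): v₀ = 4.00 m/s, a = 0 m/s².
Constant speed: t = d/v = 50/4.00 = 12.5 s

Phase 3 (decelerating): v₀ = 4.00 m/s, a = -1 m/s².
v = v₀ + at = 4.00 + (-1)(2) = 2.00 m/s
Δx = v₀t + ½at² = 4.00·2 + 0.5·-1·2² = 6.00 m
Distance in phase 3 = 6.00 m

6.00 m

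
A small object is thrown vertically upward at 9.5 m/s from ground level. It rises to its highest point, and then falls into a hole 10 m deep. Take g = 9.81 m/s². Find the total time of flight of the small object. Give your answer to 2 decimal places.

2.69 s

Phase 1 (rising): v₀ = 9.50 m/s, a = -9.81 m/s².
v = v₀ + at → t = (0 − 9.50) / -9.81 = 0.968 s
v² = v₀² + 2aΔx → Δx = (0² − 9.50²)/(2·-9.81) = 4.60 m

Phase 2 (falling): v₀ = 0 m/s, a = -9.81 m/s².
Falls 14.6 m from rest: t = √(2·14.6/9.81) = 1.73 s; v = g·t = 16.9 m/s.
Total time = 0.968 + 1.73 = 2.69 s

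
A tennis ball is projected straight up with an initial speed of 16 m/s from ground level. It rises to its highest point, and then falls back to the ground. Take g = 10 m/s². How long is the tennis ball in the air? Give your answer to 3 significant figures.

Phase 1 (rising): v₀ = 16.0 m/s, a = -10 m/s².
v = v₀ + at → t = (0 − 16.0) / -10 = 1.60 s
v² = v₀² + 2aΔx → Δx = (0² − 16.0²)/(2·-10) = 12.8 m

Phase 2 (falling): v₀ = 0 m/s, a = -10 m/s².
Falls 12.8 m from rest: t = √(2·12.8/10) = 1.60 s; v = g·t = 16.0 m/s.
Total time = 1.60 + 1.60 = 3.20 s

3.20 s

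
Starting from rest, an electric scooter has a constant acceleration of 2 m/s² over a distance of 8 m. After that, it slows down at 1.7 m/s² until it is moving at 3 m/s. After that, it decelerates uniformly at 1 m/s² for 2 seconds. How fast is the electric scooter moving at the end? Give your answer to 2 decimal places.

Phase 1 (accelerating): v₀ = 0 m/s, a = 2 m/s².
v² = v₀² + 2aΔx = 0² + 2·2·8 = 32.0 → v = 5.66 m/s
t = (v − v₀)/a = (5.66 − 0)/2 = 2.83 s

Phase 2 (decelerating): v₀ = 5.66 m/s, a = -1.7 m/s².
v = v₀ + at → t = (3 − 5.66) / -1.7 = 1.56 s
v² = v₀² + 2aΔx → Δx = (3² − 5.66²)/(2·-1.7) = 6.76 m

Phase 3 (decelerating): v₀ = 3.00 m/s, a = -1 m/s².
v = v₀ + at = 3.00 + (-1)(2) = 1.00 m/s
Δx = v₀t + ½at² = 3.00·2 + 0.5·-1·2² = 4.00 m
Final speed = 1.00 m/s

1.00 m/s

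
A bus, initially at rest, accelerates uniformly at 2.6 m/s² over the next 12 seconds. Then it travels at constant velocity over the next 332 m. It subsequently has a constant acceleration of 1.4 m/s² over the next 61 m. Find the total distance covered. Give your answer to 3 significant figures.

580 m

Phase 1 (accelerating): v₀ = 0 m/s, a = 2.6 m/s².
v = v₀ + at = 0 + (2.6)(12) = 31.2 m/s
Δx = v₀t + ½at² = 0·12 + 0.5·2.6·12² = 187 m

Phase 2 (constant speed): v₀ = 31.2 m/s, a = 0 m/s².
Constant speed: t = d/v = 332/31.2 = 10.6 s

Phase 3 (accelerating): v₀ = 31.2 m/s, a = 1.4 m/s².
v² = v₀² + 2aΔx = 31.2² + 2·1.4·61 = 1140 → v = 33.8 m/s
t = (v − v₀)/a = (33.8 − 31.2)/1.4 = 1.88 s
Total distance = 187 + 332 + 61.0 = 580 m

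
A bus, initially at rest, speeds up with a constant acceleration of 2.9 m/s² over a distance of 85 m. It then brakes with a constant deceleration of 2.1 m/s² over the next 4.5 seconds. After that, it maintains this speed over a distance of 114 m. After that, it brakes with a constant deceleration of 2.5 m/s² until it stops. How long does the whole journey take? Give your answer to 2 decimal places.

26.20 s

Phase 1 (accelerating): v₀ = 0 m/s, a = 2.9 m/s².
v² = v₀² + 2aΔx = 0² + 2·2.9·85 = 493 → v = 22.2 m/s
t = (v − v₀)/a = (22.2 − 0)/2.9 = 7.66 s

Phase 2 (decelerating): v₀ = 22.2 m/s, a = -2.1 m/s².
v = v₀ + at = 22.2 + (-2.1)(4.5) = 12.8 m/s
Δx = v₀t + ½at² = 22.2·4.5 + 0.5·-2.1·4.5² = 78.7 m

Phase 3 (constant speed): v₀ = 12.8 m/s, a = 0 m/s².
Constant speed: t = d/v = 114/12.8 = 8.94 s

Phase 4 (decelerating): v₀ = 12.8 m/s, a = -2.5 m/s².
v = v₀ + at → t = (0 − 12.8) / -2.5 = 5.10 s
v² = v₀² + 2aΔx → Δx = (0² − 12.8²)/(2·-2.5) = 32.5 m
Total time = 7.66 + 4.50 + 8.94 + 5.10 = 26.2 s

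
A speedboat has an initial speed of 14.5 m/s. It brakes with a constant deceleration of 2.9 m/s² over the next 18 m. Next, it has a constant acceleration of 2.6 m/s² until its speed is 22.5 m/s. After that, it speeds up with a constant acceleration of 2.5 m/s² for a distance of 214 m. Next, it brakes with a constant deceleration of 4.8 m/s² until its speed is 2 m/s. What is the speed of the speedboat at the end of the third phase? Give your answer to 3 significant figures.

39.7 m/s

Phase 1 (decelerating): v₀ = 14.5 m/s, a = -2.9 m/s².
v² = v₀² + 2aΔx = 14.5² + 2·-2.9·18 = 106 → v = 10.3 m/s
t = (v − v₀)/a = (10.3 − 14.5)/-2.9 = 1.45 s

Phase 2 (accelerating): v₀ = 10.3 m/s, a = 2.6 m/s².
v = v₀ + at → t = (22.5 − 10.3) / 2.6 = 4.70 s
v² = v₀² + 2aΔx → Δx = (22.5² − 10.3²)/(2·2.6) = 77.0 m

Phase 3 (accelerating): v₀ = 22.5 m/s, a = 2.5 m/s².
v² = v₀² + 2aΔx = 22.5² + 2·2.5·214 = 1580 → v = 39.7 m/s
t = (v − v₀)/a = (39.7 − 22.5)/2.5 = 6.88 s
Speed at end of phase 3 = 39.7 m/s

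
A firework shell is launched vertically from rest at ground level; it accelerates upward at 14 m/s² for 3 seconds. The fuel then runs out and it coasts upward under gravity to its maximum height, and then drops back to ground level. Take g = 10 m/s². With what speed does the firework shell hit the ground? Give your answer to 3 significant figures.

55.0 m/s

Phase 1 (powered ascent): v₀ = 0 m/s, a = 14 m/s².
v = v₀ + at = 0 + (14)(3) = 42.0 m/s
Δx = v₀t + ½at² = 0·3 + 0.5·14·3² = 63.0 m

Phase 2 (coasting upward): v₀ = 42.0 m/s, a = -10 m/s².
v = v₀ + at → t = (0 − 42.0) / -10 = 4.20 s
v² = v₀² + 2aΔx → Δx = (0² − 42.0²)/(2·-10) = 88.2 m

Phase 3 (free fall): v₀ = 0 m/s, a = -10 m/s².
Falls 151 m from rest: t = √(2·151/10) = 5.50 s; v = g·t = 55.0 m/s.
Impact speed = 55.0 m/s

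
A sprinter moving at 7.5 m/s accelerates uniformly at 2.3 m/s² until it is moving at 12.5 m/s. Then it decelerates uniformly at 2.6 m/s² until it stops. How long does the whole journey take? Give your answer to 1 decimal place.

7.0 s

Phase 1 (accelerating): v₀ = 7.50 m/s, a = 2.3 m/s².
v = v₀ + at → t = (12.5 − 7.50) / 2.3 = 2.17 s
v² = v₀² + 2aΔx → Δx = (12.5² − 7.50²)/(2·2.3) = 21.7 m

Phase 2 (decelerating): v₀ = 12.5 m/s, a = -2.6 m/s².
v = v₀ + at → t = (0 − 12.5) / -2.6 = 4.81 s
v² = v₀² + 2aΔx → Δx = (0² − 12.5²)/(2·-2.6) = 30.0 m
Total time = 2.17 + 4.81 = 6.98 s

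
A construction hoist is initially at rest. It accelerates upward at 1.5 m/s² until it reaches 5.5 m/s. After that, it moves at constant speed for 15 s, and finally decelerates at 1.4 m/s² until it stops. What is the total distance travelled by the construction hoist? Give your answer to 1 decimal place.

Phase 1 (accelerating): v₀ = 0 m/s, a = 1.5 m/s².
v = v₀ + at → t = (5.5 − 0) / 1.5 = 3.67 s
v² = v₀² + 2aΔx → Δx = (5.5² − 0²)/(2·1.5) = 10.1 m

Phase 2 (constant speed): v₀ = 5.50 m/s, a = 0 m/s².
v = v₀ + at = 5.50 + (0)(15) = 5.50 m/s
Δx = v₀t + ½at² = 5.50·15 + 0.5·0·15² = 82.5 m

Phase 3 (decelerating): v₀ = 5.50 m/s, a = -1.4 m/s².
v = v₀ + at → t = (0 − 5.50) / -1.4 = 3.93 s
v² = v₀² + 2aΔx → Δx = (0² − 5.50²)/(2·-1.4) = 10.8 m
Total distance = 10.1 + 82.5 + 10.8 = 103 m

103.4 m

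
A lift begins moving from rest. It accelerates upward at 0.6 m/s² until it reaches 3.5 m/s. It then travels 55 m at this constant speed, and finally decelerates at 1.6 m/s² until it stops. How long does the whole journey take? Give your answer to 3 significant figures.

23.7 s

Phase 1 (accelerating): v₀ = 0 m/s, a = 0.6 m/s².
v = v₀ + at → t = (3.5 − 0) / 0.6 = 5.83 s
v² = v₀² + 2aΔx → Δx = (3.5² − 0²)/(2·0.6) = 10.2 m

Phase 2 (constant speed): v₀ = 3.50 m/s, a = 0 m/s².
Constant speed: t = d/v = 55/3.50 = 15.7 s

Phase 3 (decelerating): v₀ = 3.50 m/s, a = -1.6 m/s².
v = v₀ + at → t = (0 − 3.50) / -1.6 = 2.19 s
v² = v₀² + 2aΔx → Δx = (0² − 3.50²)/(2·-1.6) = 3.83 m
Total time = 5.83 + 15.7 + 2.19 = 23.7 s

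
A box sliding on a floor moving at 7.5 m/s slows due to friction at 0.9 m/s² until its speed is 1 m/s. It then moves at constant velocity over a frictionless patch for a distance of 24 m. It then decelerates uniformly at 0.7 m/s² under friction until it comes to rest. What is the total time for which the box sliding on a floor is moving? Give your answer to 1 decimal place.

Phase 1 (decelerating): v₀ = 7.50 m/s, a = -0.9 m/s².
v = v₀ + at → t = (1 − 7.50) / -0.9 = 7.22 s
v² = v₀² + 2aΔx → Δx = (1² − 7.50²)/(2·-0.9) = 30.7 m

Phase 2 (constant speed): v₀ = 1.00 m/s, a = 0 m/s².
Constant speed: t = d/v = 24/1.00 = 24.0 s

Phase 3 (decelerating): v₀ = 1.00 m/s, a = -0.7 m/s².
v = v₀ + at → t = (0 − 1.00) / -0.7 = 1.43 s
v² = v₀² + 2aΔx → Δx = (0² − 1.00²)/(2·-0.7) = 0.714 m
Total time = 7.22 + 24.0 + 1.43 = 32.7 s

32.7 s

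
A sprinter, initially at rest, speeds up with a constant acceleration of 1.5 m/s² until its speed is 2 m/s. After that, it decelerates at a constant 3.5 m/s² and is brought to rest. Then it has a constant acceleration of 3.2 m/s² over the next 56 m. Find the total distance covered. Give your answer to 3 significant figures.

57.9 m

Phase 1 (accelerating): v₀ = 0 m/s, a = 1.5 m/s².
v = v₀ + at → t = (2 − 0) / 1.5 = 1.33 s
v² = v₀² + 2aΔx → Δx = (2² − 0²)/(2·1.5) = 1.33 m

Phase 2 (decelerating): v₀ = 2.00 m/s, a = -3.5 m/s².
v = v₀ + at → t = (0 − 2.00) / -3.5 = 0.571 s
v² = v₀² + 2aΔx → Δx = (0² − 2.00²)/(2·-3.5) = 0.571 m

Phase 3 (accelerating): v₀ = 0 m/s, a = 3.2 m/s².
v² = v₀² + 2aΔx = 0² + 2·3.2·56 = 358 → v = 18.9 m/s
t = (v − v₀)/a = (18.9 − 0)/3.2 = 5.92 s
Total distance = 1.33 + 0.571 + 56.0 = 57.9 m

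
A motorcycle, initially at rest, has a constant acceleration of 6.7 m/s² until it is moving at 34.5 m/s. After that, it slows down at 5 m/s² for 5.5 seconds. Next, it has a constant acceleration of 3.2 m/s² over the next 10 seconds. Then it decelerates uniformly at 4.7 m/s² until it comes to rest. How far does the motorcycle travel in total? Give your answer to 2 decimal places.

Phase 1 (accelerating): v₀ = 0 m/s, a = 6.7 m/s².
v = v₀ + at → t = (34.5 − 0) / 6.7 = 5.15 s
v² = v₀² + 2aΔx → Δx = (34.5² − 0²)/(2·6.7) = 88.8 m

Phase 2 (decelerating): v₀ = 34.5 m/s, a = -5 m/s².
v = v₀ + at = 34.5 + (-5)(5.5) = 7.00 m/s
Δx = v₀t + ½at² = 34.5·5.5 + 0.5·-5·5.5² = 114 m

Phase 3 (accelerating): v₀ = 7.00 m/s, a = 3.2 m/s².
v = v₀ + at = 7.00 + (3.2)(10) = 39.0 m/s
Δx = v₀t + ½at² = 7.00·10 + 0.5·3.2·10² = 230 m

Phase 4 (decelerating): v₀ = 39.0 m/s, a = -4.7 m/s².
v = v₀ + at → t = (0 − 39.0) / -4.7 = 8.30 s
v² = v₀² + 2aΔx → Δx = (0² − 39.0²)/(2·-4.7) = 162 m
Total distance = 88.8 + 114 + 230 + 162 = 595 m

594.76 m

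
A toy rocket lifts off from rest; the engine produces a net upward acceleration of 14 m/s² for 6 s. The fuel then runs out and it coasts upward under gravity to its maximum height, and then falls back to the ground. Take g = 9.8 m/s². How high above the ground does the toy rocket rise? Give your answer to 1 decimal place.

Phase 1 (powered ascent): v₀ = 0 m/s, a = 14 m/s².
v = v₀ + at = 0 + (14)(6) = 84.0 m/s
Δx = v₀t + ½at² = 0·6 + 0.5·14·6² = 252 m

Phase 2 (coasting upward): v₀ = 84.0 m/s, a = -9.8 m/s².
v = v₀ + at → t = (0 − 84.0) / -9.8 = 8.57 s
v² = v₀² + 2aΔx → Δx = (0² − 84.0²)/(2·-9.8) = 360 m
Maximum height = 252 + 360 = 612 m

612.0 m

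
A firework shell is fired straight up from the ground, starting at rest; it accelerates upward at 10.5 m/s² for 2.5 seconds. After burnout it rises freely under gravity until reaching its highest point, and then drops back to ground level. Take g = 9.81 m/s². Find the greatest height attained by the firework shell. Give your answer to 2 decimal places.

Phase 1 (powered ascent): v₀ = 0 m/s, a = 10.5 m/s².
v = v₀ + at = 0 + (10.5)(2.5) = 26.2 m/s
Δx = v₀t + ½at² = 0·2.5 + 0.5·10.5·2.5² = 32.8 m

Phase 2 (coasting upward): v₀ = 26.2 m/s, a = -9.81 m/s².
v = v₀ + at → t = (0 − 26.2) / -9.81 = 2.68 s
v² = v₀² + 2aΔx → Δx = (0² − 26.2²)/(2·-9.81) = 35.1 m
Maximum height = 32.8 + 35.1 = 67.9 m

67.93 m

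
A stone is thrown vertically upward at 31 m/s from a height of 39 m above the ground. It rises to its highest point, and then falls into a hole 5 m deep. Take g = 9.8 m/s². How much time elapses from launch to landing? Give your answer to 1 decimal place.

7.5 s

Phase 1 (rising): v₀ = 31.0 m/s, a = -9.8 m/s².
v = v₀ + at → t = (0 − 31.0) / -9.8 = 3.16 s
v² = v₀² + 2aΔx → Δx = (0² − 31.0²)/(2·-9.8) = 49.0 m

Phase 2 (falling): v₀ = 0 m/s, a = -9.8 m/s².
Falls 93.0 m from rest: t = √(2·93.0/9.8) = 4.36 s; v = g·t = 42.7 m/s.
Total time = 3.16 + 4.36 = 7.52 s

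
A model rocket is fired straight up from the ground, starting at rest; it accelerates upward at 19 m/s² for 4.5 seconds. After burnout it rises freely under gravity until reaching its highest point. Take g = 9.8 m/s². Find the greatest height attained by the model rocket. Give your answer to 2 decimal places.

565.35 m

Phase 1 (powered ascent): v₀ = 0 m/s, a = 19 m/s².
v = v₀ + at = 0 + (19)(4.5) = 85.5 m/s
Δx = v₀t + ½at² = 0·4.5 + 0.5·19·4.5² = 192 m

Phase 2 (coasting upward): v₀ = 85.5 m/s, a = -9.8 m/s².
v = v₀ + at → t = (0 − 85.5) / -9.8 = 8.72 s
v² = v₀² + 2aΔx → Δx = (0² − 85.5²)/(2·-9.8) = 373 m
Maximum height = 192 + 373 = 565 m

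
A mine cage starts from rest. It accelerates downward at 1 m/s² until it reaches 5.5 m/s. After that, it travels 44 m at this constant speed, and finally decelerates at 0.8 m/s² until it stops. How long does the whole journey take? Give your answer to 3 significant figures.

20.4 s

Phase 1 (accelerating): v₀ = 0 m/s, a = 1 m/s².
v = v₀ + at → t = (5.5 − 0) / 1 = 5.50 s
v² = v₀² + 2aΔx → Δx = (5.5² − 0²)/(2·1) = 15.1 m

Phase 2 (constant speed): v₀ = 5.50 m/s, a = 0 m/s².
Constant speed: t = d/v = 44/5.50 = 8.00 s

Phase 3 (decelerating): v₀ = 5.50 m/s, a = -0.8 m/s².
v = v₀ + at → t = (0 − 5.50) / -0.8 = 6.88 s
v² = v₀² + 2aΔx → Δx = (0² − 5.50²)/(2·-0.8) = 18.9 m
Total time = 5.50 + 8.00 + 6.88 = 20.4 s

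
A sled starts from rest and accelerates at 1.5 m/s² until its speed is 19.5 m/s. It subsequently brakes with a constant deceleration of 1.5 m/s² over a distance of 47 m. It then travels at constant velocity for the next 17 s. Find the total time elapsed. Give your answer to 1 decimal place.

Phase 1 (accelerating): v₀ = 0 m/s, a = 1.5 m/s².
v = v₀ + at → t = (19.5 − 0) / 1.5 = 13.0 s
v² = v₀² + 2aΔx → Δx = (19.5² − 0²)/(2·1.5) = 127 m

Phase 2 (decelerating): v₀ = 19.5 m/s, a = -1.5 m/s².
v² = v₀² + 2aΔx = 19.5² + 2·-1.5·47 = 239 → v = 15.5 m/s
t = (v − v₀)/a = (15.5 − 19.5)/-1.5 = 2.69 s

Phase 3 (constant speed): v₀ = 15.5 m/s, a = 0 m/s².
v = v₀ + at = 15.5 + (0)(17) = 15.5 m/s
Δx = v₀t + ½at² = 15.5·17 + 0.5·0·17² = 263 m
Total time = 13.0 + 2.69 + 17.0 = 32.7 s

32.7 s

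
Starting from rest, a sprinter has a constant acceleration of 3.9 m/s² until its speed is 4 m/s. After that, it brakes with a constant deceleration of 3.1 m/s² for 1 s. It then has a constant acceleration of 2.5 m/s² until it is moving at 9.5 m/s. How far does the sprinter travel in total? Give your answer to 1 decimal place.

22.4 m

Phase 1 (accelerating): v₀ = 0 m/s, a = 3.9 m/s².
v = v₀ + at → t = (4 − 0) / 3.9 = 1.03 s
v² = v₀² + 2aΔx → Δx = (4² − 0²)/(2·3.9) = 2.05 m

Phase 2 (decelerating): v₀ = 4.00 m/s, a = -3.1 m/s².
v = v₀ + at = 4.00 + (-3.1)(1) = 0.900 m/s
Δx = v₀t + ½at² = 4.00·1 + 0.5·-3.1·1² = 2.45 m

Phase 3 (accelerating): v₀ = 0.900 m/s, a = 2.5 m/s².
v = v₀ + at → t = (9.5 − 0.900) / 2.5 = 3.44 s
v² = v₀² + 2aΔx → Δx = (9.5² − 0.900²)/(2·2.5) = 17.9 m
Total distance = 2.05 + 2.45 + 17.9 = 22.4 m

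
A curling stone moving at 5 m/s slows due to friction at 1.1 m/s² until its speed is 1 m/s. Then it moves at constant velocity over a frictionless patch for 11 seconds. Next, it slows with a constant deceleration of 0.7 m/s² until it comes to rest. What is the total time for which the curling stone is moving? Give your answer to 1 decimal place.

16.1 s

Phase 1 (decelerating): v₀ = 5.00 m/s, a = -1.1 m/s².
v = v₀ + at → t = (1 − 5.00) / -1.1 = 3.64 s
v² = v₀² + 2aΔx → Δx = (1² − 5.00²)/(2·-1.1) = 10.9 m

Phase 2 (constant speed): v₀ = 1.00 m/s, a = 0 m/s².
v = v₀ + at = 1.00 + (0)(11) = 1.00 m/s
Δx = v₀t + ½at² = 1.00·11 + 0.5·0·11² = 11.0 m

Phase 3 (decelerating): v₀ = 1.00 m/s, a = -0.7 m/s².
v = v₀ + at → t = (0 − 1.00) / -0.7 = 1.43 s
v² = v₀² + 2aΔx → Δx = (0² − 1.00²)/(2·-0.7) = 0.714 m
Total time = 3.64 + 11.0 + 1.43 = 16.1 s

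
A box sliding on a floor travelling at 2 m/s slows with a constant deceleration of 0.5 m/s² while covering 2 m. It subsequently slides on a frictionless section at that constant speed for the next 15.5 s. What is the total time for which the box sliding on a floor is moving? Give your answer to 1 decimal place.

16.7 s

Phase 1 (decelerating): v₀ = 2.00 m/s, a = -0.5 m/s².
v² = v₀² + 2aΔx = 2.00² + 2·-0.5·2 = 2.00 → v = 1.41 m/s
t = (v − v₀)/a = (1.41 − 2.00)/-0.5 = 1.17 s

Phase 2 (constant speed): v₀ = 1.41 m/s, a = 0 m/s².
v = v₀ + at = 1.41 + (0)(15.5) = 1.41 m/s
Δx = v₀t + ½at² = 1.41·15.5 + 0.5·0·15.5² = 21.9 m
Total time = 1.17 + 15.5 = 16.7 s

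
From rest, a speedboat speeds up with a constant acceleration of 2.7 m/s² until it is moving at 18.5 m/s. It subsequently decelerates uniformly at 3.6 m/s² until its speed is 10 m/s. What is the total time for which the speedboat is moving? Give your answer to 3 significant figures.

Phase 1 (accelerating): v₀ = 0 m/s, a = 2.7 m/s².
v = v₀ + at → t = (18.5 − 0) / 2.7 = 6.85 s
v² = v₀² + 2aΔx → Δx = (18.5² − 0²)/(2·2.7) = 63.4 m

Phase 2 (decelerating): v₀ = 18.5 m/s, a = -3.6 m/s².
v = v₀ + at → t = (10 − 18.5) / -3.6 = 2.36 s
v² = v₀² + 2aΔx → Δx = (10² − 18.5²)/(2·-3.6) = 33.6 m
Total time = 6.85 + 2.36 = 9.21 s

9.21 s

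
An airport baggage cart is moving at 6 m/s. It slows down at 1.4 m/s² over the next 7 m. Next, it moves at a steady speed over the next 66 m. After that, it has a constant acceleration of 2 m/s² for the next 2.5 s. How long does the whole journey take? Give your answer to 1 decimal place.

20.2 s

Phase 1 (decelerating): v₀ = 6.00 m/s, a = -1.4 m/s².
v² = v₀² + 2aΔx = 6.00² + 2·-1.4·7 = 16.4 → v = 4.05 m/s
t = (v − v₀)/a = (4.05 − 6.00)/-1.4 = 1.39 s

Phase 2 (constant speed): v₀ = 4.05 m/s, a = 0 m/s².
Constant speed: t = d/v = 66/4.05 = 16.3 s

Phase 3 (accelerating): v₀ = 4.05 m/s, a = 2 m/s².
v = v₀ + at = 4.05 + (2)(2.5) = 9.05 m/s
Δx = v₀t + ½at² = 4.05·2.5 + 0.5·2·2.5² = 16.4 m
Total time = 1.39 + 16.3 + 2.50 = 20.2 s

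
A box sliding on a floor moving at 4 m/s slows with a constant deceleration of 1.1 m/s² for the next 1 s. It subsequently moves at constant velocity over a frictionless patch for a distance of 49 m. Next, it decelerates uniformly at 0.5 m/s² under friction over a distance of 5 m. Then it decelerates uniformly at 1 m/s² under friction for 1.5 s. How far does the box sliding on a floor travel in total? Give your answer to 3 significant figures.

59.1 m

Phase 1 (decelerating): v₀ = 4.00 m/s, a = -1.1 m/s².
v = v₀ + at = 4.00 + (-1.1)(1) = 2.90 m/s
Δx = v₀t + ½at² = 4.00·1 + 0.5·-1.1·1² = 3.45 m

Phase 2 (constant speed): v₀ = 2.90 m/s, a = 0 m/s².
Constant speed: t = d/v = 49/2.90 = 16.9 s

Phase 3 (decelerating): v₀ = 2.90 m/s, a = -0.5 m/s².
v² = v₀² + 2aΔx = 2.90² + 2·-0.5·5 = 3.41 → v = 1.85 m/s
t = (v − v₀)/a = (1.85 − 2.90)/-0.5 = 2.11 s

Phase 4 (decelerating): v₀ = 1.85 m/s, a = -1 m/s².
v = v₀ + at = 1.85 + (-1)(1.5) = 0.347 m/s
Δx = v₀t + ½at² = 1.85·1.5 + 0.5·-1·1.5² = 1.64 m
Total distance = 3.45 + 49.0 + 5.00 + 1.64 = 59.1 m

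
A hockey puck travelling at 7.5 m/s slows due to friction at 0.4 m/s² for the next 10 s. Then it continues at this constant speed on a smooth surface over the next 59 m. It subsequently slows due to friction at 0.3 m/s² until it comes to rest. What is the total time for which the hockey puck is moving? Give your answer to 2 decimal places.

38.52 s

Phase 1 (decelerating): v₀ = 7.50 m/s, a = -0.4 m/s².
v = v₀ + at = 7.50 + (-0.4)(10) = 3.50 m/s
Δx = v₀t + ½at² = 7.50·10 + 0.5·-0.4·10² = 55.0 m

Phase 2 (constant speed): v₀ = 3.50 m/s, a = 0 m/s².
Constant speed: t = d/v = 59/3.50 = 16.9 s

Phase 3 (decelerating): v₀ = 3.50 m/s, a = -0.3 m/s².
v = v₀ + at → t = (0 − 3.50) / -0.3 = 11.7 s
v² = v₀² + 2aΔx → Δx = (0² − 3.50²)/(2·-0.3) = 20.4 m
Total time = 10.0 + 16.9 + 11.7 = 38.5 s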